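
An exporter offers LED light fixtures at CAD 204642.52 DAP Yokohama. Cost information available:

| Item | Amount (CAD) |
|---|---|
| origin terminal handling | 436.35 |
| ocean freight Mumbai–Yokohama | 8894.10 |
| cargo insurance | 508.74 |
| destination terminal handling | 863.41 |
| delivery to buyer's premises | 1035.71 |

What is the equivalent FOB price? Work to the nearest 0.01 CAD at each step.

FOB price: CAD 193340.56

Not relevant to the conversion: origin terminal — on the seller under both DAP and FOB; already in the DAP price and stays in the FOB price.
From DAP to FOB, the seller no longer bears: freight, insurance, destination terminal, delivery.
FOB price = 204642.52 − 8894.10 − 508.74 − 863.41 − 1035.71 = 193340.56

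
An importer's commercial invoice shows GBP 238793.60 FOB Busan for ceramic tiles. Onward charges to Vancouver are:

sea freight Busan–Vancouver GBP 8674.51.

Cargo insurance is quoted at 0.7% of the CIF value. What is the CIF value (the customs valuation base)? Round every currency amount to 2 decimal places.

Let C be the CIF value. C = FOB price + freight + 0.7% × C
C − 0.7% × C = 238793.60 + 8674.51
0.993 × C = 247468.11
C = 247468.11 / 0.993 = 249212.60
Insurance premium = 0.7% × 249212.60 = 1744.49

CIF value: GBP 249212.60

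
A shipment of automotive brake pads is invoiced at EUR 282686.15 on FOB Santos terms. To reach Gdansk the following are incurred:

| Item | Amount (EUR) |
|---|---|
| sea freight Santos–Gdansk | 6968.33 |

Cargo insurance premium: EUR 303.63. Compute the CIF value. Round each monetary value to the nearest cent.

CIF value: EUR 289958.11

CIF = FOB price + freight + insurance
CIF = 282686.15 + 6968.33 + 303.63 = 289958.11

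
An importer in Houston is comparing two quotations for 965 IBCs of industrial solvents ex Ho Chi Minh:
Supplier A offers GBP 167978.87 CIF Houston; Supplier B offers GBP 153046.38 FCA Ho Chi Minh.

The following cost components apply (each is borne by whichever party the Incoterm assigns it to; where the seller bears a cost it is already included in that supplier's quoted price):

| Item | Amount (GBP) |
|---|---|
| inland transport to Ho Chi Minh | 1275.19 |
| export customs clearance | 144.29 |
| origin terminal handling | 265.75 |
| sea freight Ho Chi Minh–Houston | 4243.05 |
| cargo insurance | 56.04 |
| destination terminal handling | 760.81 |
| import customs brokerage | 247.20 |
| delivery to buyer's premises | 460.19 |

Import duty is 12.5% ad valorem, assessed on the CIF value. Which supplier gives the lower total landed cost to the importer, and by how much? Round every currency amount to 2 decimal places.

Supplier B is cheaper by GBP 11663.61

Supplier A (CIF):
The CIF price already equals the CIF value: 167978.87
Import duty = 167978.87 × 12.5% = 20997.36
Buyer bears (A): 760.81 + 247.20 + 460.19 = 1468.20
Landed cost (A) = invoice 167978.87 + 1468.20 + duty 20997.36 = 190444.43
Supplier B (FCA):
CIF value = FCA price + origin terminal + freight + insurance = 153046.38 + 265.75 + 4243.05 + 56.04 = 157611.22
Import duty = 157611.22 × 12.5% = 19701.40
Buyer bears (B): 265.75 + 4243.05 + 56.04 + 760.81 + 247.20 + 460.19 = 6033.04
Landed cost (B) = invoice 153046.38 + 6033.04 + duty 19701.40 = 178780.82
Difference = |190444.43 − 178780.82| = 11663.61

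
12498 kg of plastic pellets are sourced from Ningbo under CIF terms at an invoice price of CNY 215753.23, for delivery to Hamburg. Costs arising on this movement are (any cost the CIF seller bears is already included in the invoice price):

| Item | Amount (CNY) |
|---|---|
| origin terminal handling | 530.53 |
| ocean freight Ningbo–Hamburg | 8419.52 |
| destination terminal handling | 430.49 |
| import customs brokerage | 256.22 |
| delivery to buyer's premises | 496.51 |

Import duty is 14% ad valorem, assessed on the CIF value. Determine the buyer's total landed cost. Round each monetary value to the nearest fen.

CIF: the seller pays costs through ocean freight and marine insurance to the destination port.
Already in the invoice (seller's account under CIF): origin terminal, freight — exclude.
The CIF price already equals the CIF value: 215753.23
Import duty = 215753.23 × 14% = 30205.45
Buyer bears: destination terminal 430.49 + brokerage 256.22 + delivery 496.51 + duty 30205.45 = 31388.67
Landed cost = invoice 215753.23 + 31388.67 = 247141.90

Total landed cost: CNY 247141.90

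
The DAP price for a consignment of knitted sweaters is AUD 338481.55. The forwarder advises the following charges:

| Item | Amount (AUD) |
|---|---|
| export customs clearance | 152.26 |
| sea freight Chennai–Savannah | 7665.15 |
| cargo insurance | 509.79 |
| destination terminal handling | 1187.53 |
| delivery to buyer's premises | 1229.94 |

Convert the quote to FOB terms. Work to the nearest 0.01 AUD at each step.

Not relevant to the conversion: export clearance — on the seller under both DAP and FOB; already in the DAP price and stays in the FOB price.
From DAP to FOB, the seller no longer bears: freight, insurance, destination terminal, delivery.
FOB price = 338481.55 − 7665.15 − 509.79 − 1187.53 − 1229.94 = 327889.14

FOB price: AUD 327889.14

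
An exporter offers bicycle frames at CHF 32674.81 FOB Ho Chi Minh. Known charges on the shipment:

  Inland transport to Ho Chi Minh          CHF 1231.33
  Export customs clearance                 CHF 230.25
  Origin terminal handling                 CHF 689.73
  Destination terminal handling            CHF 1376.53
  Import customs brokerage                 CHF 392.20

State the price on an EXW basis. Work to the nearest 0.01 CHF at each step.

EXW price: CHF 30523.50

Not relevant to the conversion: brokerage, destination terminal — on the buyer under both terms; not part of either seller's price.
From FOB to EXW, the seller no longer bears: inland to port, export clearance, origin terminal.
EXW price = 32674.81 − 1231.33 − 230.25 − 689.73 = 30523.50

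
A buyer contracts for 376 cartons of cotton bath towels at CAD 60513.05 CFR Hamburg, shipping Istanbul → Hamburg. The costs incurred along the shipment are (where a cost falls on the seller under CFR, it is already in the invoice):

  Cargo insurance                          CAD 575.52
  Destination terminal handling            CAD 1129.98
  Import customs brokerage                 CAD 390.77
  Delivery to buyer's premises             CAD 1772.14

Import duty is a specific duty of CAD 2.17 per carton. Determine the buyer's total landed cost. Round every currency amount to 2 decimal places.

Total landed cost: CAD 65197.38

CFR: the seller pays costs through ocean freight to the destination port, but not insurance.
CIF value = CFR price + insurance = 60513.05 + 575.52 = 61088.57
Import duty = 376 × 2.17 = 815.92
Buyer bears: insurance 575.52 + destination terminal 1129.98 + brokerage 390.77 + delivery 1772.14 + duty 815.92 = 4684.33
Landed cost = invoice 60513.05 + 4684.33 = 65197.38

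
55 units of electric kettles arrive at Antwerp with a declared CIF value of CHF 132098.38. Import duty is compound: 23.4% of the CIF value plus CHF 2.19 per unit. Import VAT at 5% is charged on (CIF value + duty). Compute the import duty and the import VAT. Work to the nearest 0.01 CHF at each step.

Import duty: CHF 31031.47; import VAT: CHF 8156.49

Ad valorem component: 132098.38 × 23.4% = 30911.02
Specific component: 55 × 2.19 = 120.45
Import duty = 30911.02 + 120.45 = 31031.47
VAT base = CIF + duty = 132098.38 + 31031.47 = 163129.85
Import VAT = 163129.85 × 5% = 8156.49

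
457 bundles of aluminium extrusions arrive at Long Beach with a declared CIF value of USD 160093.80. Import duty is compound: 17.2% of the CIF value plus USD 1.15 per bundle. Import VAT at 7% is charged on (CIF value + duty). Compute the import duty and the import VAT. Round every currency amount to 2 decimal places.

Import duty: USD 28061.68; import VAT: USD 13170.88

Ad valorem component: 160093.80 × 17.2% = 27536.13
Specific component: 457 × 1.15 = 525.55
Import duty = 27536.13 + 525.55 = 28061.68
VAT base = CIF + duty = 160093.80 + 28061.68 = 188155.48
Import VAT = 188155.48 × 7% = 13170.88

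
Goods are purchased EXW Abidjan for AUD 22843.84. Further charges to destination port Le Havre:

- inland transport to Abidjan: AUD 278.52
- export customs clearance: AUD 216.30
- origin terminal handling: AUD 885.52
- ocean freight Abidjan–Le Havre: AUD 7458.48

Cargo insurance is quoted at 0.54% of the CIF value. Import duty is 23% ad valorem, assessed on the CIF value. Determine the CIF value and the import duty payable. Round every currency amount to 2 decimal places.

Let C be the CIF value. C = EXW price + pre-shipment costs + freight + 0.54% × C
C − 0.54% × C = 22843.84 + 278.52 + 216.30 + 885.52 + 7458.48
0.9946 × C = 31682.66
C = 31682.66 / 0.9946 = 31854.68
Insurance premium = 0.54% × 31854.68 = 172.02
Import duty = 31854.68 × 23% = 7326.58

CIF value: AUD 31854.68; import duty: AUD 7326.58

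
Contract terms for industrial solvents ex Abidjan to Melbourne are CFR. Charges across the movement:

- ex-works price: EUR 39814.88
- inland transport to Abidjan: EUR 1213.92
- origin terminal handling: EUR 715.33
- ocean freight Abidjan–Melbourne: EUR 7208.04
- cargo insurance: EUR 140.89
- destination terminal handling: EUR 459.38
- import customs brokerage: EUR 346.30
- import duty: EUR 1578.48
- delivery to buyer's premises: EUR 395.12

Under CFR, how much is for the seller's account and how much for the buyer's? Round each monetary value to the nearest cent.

Seller: EUR 48952.17; buyer: EUR 2920.17

CFR: the seller pays costs through ocean freight to the destination port, but not insurance.
Seller's account: goods 39814.88 + inland to port 1213.92 + origin terminal 715.33 + freight 7208.04 = 48952.17
Buyer's account: insurance 140.89 + destination terminal 459.38 + brokerage 346.30 + duty 1578.48 + delivery 395.12 = 2920.17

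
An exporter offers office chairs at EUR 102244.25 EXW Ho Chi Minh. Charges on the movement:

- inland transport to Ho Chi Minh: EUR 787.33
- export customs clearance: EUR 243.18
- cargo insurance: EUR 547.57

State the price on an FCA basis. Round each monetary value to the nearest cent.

Not relevant to the conversion: insurance — on the buyer under both terms; not part of either seller's price.
From EXW to FCA, the seller additionally bears: inland to port, export clearance.
FCA price = 102244.25 + 787.33 + 243.18 = 103274.76

FCA price: EUR 103274.76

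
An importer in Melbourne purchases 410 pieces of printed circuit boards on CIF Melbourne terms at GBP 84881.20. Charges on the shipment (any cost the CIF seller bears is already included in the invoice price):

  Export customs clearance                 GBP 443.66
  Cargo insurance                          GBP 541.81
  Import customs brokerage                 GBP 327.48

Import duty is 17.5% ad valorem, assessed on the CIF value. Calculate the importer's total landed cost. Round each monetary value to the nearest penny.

CIF: the seller pays costs through ocean freight and marine insurance to the destination port.
Already in the invoice (seller's account under CIF): export clearance, insurance — exclude.
The CIF price already equals the CIF value: 84881.20
Import duty = 84881.20 × 17.5% = 14854.21
Buyer bears: brokerage 327.48 + duty 14854.21 = 15181.69
Landed cost = invoice 84881.20 + 15181.69 = 100062.89

Total landed cost: GBP 100062.89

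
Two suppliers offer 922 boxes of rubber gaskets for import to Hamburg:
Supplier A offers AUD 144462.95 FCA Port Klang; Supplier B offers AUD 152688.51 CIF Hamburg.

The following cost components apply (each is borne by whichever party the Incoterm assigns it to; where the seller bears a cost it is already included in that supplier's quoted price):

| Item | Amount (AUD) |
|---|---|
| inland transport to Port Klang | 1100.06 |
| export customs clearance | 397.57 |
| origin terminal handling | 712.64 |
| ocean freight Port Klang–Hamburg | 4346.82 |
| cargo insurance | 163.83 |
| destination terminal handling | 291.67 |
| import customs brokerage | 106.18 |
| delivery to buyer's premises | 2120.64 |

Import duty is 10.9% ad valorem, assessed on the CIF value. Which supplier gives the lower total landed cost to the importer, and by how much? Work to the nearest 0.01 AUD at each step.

Supplier A is cheaper by AUD 3329.52

Supplier A (FCA):
CIF value = FCA price + origin terminal + freight + insurance = 144462.95 + 712.64 + 4346.82 + 163.83 = 149686.24
Import duty = 149686.24 × 10.9% = 16315.80
Buyer bears (A): 712.64 + 4346.82 + 163.83 + 291.67 + 106.18 + 2120.64 = 7741.78
Landed cost (A) = invoice 144462.95 + 7741.78 + duty 16315.80 = 168520.53
Supplier B (CIF):
The CIF price already equals the CIF value: 152688.51
Import duty = 152688.51 × 10.9% = 16643.05
Buyer bears (B): 291.67 + 106.18 + 2120.64 = 2518.49
Landed cost (B) = invoice 152688.51 + 2518.49 + duty 16643.05 = 171850.05
Difference = |168520.53 − 171850.05| = 3329.52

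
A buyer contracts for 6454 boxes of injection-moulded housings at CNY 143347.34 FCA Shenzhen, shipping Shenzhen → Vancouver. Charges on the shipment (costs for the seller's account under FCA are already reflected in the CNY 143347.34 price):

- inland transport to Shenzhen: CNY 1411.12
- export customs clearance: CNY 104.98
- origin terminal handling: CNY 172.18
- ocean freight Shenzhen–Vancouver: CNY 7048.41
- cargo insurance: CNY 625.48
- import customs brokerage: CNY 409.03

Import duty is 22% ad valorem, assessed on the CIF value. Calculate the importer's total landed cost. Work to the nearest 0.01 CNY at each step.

Total landed cost: CNY 184864.99

FCA: the seller delivers export-cleared goods to the carrier; the buyer bears costs from that point.
Already in the invoice (seller's account under FCA): inland to port, export clearance — exclude.
CIF value = FCA price + origin terminal + freight + insurance = 143347.34 + 172.18 + 7048.41 + 625.48 = 151193.41
Import duty = 151193.41 × 22% = 33262.55
Buyer bears: origin terminal 172.18 + freight 7048.41 + insurance 625.48 + brokerage 409.03 + duty 33262.55 = 41517.65
Landed cost = invoice 143347.34 + 41517.65 = 184864.99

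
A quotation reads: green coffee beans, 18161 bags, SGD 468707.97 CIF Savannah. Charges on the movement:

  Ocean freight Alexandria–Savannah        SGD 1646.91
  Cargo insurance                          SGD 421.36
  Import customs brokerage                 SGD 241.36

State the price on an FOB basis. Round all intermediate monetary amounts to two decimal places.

FOB price: SGD 466639.70

Not relevant to the conversion: brokerage — on the buyer under both terms; not part of either seller's price.
From CIF to FOB, the seller no longer bears: freight, insurance.
FOB price = 468707.97 − 1646.91 − 421.36 = 466639.70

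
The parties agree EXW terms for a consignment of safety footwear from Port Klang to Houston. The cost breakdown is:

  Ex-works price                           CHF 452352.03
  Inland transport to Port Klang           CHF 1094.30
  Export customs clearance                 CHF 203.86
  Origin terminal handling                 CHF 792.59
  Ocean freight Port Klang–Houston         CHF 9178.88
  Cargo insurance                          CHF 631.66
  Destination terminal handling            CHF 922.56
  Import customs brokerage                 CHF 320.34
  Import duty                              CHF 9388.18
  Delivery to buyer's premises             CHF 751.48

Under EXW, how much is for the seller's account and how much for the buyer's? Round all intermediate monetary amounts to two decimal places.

EXW: the seller makes goods available at their premises; the buyer bears all onward costs.
Seller's account: goods 452352.03 = 452352.03
Buyer's account: inland to port 1094.30 + export clearance 203.86 + origin terminal 792.59 + freight 9178.88 + insurance 631.66 + destination terminal 922.56 + brokerage 320.34 + duty 9388.18 + delivery 751.48 = 23283.85

Seller: CHF 452352.03; buyer: CHF 23283.85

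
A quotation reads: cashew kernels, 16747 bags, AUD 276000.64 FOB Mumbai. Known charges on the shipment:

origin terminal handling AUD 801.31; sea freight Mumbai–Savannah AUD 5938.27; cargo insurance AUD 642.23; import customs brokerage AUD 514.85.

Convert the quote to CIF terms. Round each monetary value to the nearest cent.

CIF price: AUD 282581.14

Not relevant to the conversion: origin terminal — on the seller under both FOB and CIF; already in the FOB price and stays in the CIF price. brokerage — on the buyer under both terms; not part of either seller's price.
From FOB to CIF, the seller additionally bears: freight, insurance.
CIF price = 276000.64 + 5938.27 + 642.23 = 282581.14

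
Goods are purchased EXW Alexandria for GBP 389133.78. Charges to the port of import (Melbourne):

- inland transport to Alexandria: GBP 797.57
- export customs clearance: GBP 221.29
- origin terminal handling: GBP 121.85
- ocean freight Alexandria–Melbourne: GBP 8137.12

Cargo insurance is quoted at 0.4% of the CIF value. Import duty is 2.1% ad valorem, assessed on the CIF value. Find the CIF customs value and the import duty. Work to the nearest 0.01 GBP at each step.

Let C be the CIF value. C = EXW price + pre-shipment costs + freight + 0.4% × C
C − 0.4% × C = 389133.78 + 797.57 + 221.29 + 121.85 + 8137.12
0.996 × C = 398411.61
C = 398411.61 / 0.996 = 400011.66
Insurance premium = 0.4% × 400011.66 = 1600.05
Import duty = 400011.66 × 2.1% = 8400.24

CIF value: GBP 400011.66; import duty: GBP 8400.24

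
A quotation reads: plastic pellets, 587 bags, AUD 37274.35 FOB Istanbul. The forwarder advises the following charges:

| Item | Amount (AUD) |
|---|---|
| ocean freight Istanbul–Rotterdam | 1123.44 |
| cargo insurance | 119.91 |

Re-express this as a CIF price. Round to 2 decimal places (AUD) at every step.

CIF price: AUD 38517.70

From FOB to CIF, the seller additionally bears: freight, insurance.
CIF price = 37274.35 + 1123.44 + 119.91 = 38517.70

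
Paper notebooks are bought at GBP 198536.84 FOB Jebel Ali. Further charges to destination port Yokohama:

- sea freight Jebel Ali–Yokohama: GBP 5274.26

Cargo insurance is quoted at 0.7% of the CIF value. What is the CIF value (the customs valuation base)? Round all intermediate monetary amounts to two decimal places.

Let C be the CIF value. C = FOB price + freight + 0.7% × C
C − 0.7% × C = 198536.84 + 5274.26
0.993 × C = 203811.10
C = 203811.10 / 0.993 = 205247.83
Insurance premium = 0.7% × 205247.83 = 1436.73

CIF value: GBP 205247.83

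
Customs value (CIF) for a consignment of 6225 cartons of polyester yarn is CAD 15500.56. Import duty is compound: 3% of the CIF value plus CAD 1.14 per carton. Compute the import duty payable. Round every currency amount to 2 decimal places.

Ad valorem component: 15500.56 × 3% = 465.02
Specific component: 6225 × 1.14 = 7096.50
Import duty = 465.02 + 7096.50 = 7561.52

Import duty: CAD 7561.52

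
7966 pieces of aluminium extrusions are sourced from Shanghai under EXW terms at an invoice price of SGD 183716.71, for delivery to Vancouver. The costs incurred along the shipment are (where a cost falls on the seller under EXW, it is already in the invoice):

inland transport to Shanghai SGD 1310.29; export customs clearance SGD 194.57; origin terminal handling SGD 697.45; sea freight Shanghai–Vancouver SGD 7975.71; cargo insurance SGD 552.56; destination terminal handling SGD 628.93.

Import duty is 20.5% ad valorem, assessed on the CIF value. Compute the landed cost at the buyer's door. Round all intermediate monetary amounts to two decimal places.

EXW: the seller makes goods available at their premises; the buyer bears all onward costs.
CIF value = EXW price + inland to port + export clearance + origin terminal + freight + insurance = 183716.71 + 1310.29 + 194.57 + 697.45 + 7975.71 + 552.56 = 194447.29
Import duty = 194447.29 × 20.5% = 39861.69
Buyer bears: inland to port 1310.29 + export clearance 194.57 + origin terminal 697.45 + freight 7975.71 + insurance 552.56 + destination terminal 628.93 + duty 39861.69 = 51221.20
Landed cost = invoice 183716.71 + 51221.20 = 234937.91

Total landed cost: SGD 234937.91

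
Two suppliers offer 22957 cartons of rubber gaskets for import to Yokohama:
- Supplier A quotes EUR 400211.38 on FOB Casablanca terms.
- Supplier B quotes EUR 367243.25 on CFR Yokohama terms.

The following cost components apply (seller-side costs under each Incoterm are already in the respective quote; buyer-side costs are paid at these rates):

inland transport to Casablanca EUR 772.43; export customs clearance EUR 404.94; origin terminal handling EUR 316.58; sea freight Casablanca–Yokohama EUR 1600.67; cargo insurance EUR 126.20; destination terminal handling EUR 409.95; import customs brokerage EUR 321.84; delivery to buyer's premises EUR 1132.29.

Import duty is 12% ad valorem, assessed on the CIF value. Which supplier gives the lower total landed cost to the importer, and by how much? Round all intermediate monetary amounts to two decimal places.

Supplier B is cheaper by EUR 38717.06

Supplier A (FOB):
CIF value = FOB price + freight + insurance = 400211.38 + 1600.67 + 126.20 = 401938.25
Import duty = 401938.25 × 12% = 48232.59
Buyer bears (A): 1600.67 + 126.20 + 409.95 + 321.84 + 1132.29 = 3590.95
Landed cost (A) = invoice 400211.38 + 3590.95 + duty 48232.59 = 452034.92
Supplier B (CFR):
CIF value = CFR price + insurance = 367243.25 + 126.20 = 367369.45
Import duty = 367369.45 × 12% = 44084.33
Buyer bears (B): 126.20 + 409.95 + 321.84 + 1132.29 = 1990.28
Landed cost (B) = invoice 367243.25 + 1990.28 + duty 44084.33 = 413317.86
Difference = |452034.92 − 413317.86| = 38717.06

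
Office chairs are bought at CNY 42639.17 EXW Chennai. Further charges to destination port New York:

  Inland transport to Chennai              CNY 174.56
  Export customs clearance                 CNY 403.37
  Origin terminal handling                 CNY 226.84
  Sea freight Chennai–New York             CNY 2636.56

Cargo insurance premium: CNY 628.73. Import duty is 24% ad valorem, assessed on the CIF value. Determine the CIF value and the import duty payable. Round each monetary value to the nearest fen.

CIF = EXW price + pre-shipment costs + freight + insurance
CIF = 42639.17 + 174.56 + 403.37 + 226.84 + 2636.56 + 628.73 = 46709.23
Import duty = 46709.23 × 24% = 11210.22

CIF value: CNY 46709.23; import duty: CNY 11210.22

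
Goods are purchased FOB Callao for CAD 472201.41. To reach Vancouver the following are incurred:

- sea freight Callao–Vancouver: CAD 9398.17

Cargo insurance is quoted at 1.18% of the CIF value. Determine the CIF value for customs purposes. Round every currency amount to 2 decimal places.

Let C be the CIF value. C = FOB price + freight + 1.18% × C
C − 1.18% × C = 472201.41 + 9398.17
0.9882 × C = 481599.58
C = 481599.58 / 0.9882 = 487350.31
Insurance premium = 1.18% × 487350.31 = 5750.73

CIF value: CAD 487350.31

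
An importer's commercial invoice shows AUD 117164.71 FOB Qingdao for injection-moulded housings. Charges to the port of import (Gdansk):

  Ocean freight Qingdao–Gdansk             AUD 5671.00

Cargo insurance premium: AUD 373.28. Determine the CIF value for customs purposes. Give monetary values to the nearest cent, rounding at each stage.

CIF value: AUD 123208.99

CIF = FOB price + freight + insurance
CIF = 117164.71 + 5671.00 + 373.28 = 123208.99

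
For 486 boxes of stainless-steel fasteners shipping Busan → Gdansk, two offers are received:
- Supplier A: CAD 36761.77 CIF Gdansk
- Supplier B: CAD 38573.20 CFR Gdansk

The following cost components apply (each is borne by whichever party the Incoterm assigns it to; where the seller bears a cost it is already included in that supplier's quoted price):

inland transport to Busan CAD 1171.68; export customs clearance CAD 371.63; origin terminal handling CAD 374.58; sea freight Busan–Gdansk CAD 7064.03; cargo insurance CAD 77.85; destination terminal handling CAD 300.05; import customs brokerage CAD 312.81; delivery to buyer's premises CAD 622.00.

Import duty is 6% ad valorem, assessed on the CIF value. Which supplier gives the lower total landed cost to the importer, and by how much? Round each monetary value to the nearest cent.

Supplier A (CIF):
The CIF price already equals the CIF value: 36761.77
Import duty = 36761.77 × 6% = 2205.71
Buyer bears (A): 300.05 + 312.81 + 622.00 = 1234.86
Landed cost (A) = invoice 36761.77 + 1234.86 + duty 2205.71 = 40202.34
Supplier B (CFR):
CIF value = CFR price + insurance = 38573.20 + 77.85 = 38651.05
Import duty = 38651.05 × 6% = 2319.06
Buyer bears (B): 77.85 + 300.05 + 312.81 + 622.00 = 1312.71
Landed cost (B) = invoice 38573.20 + 1312.71 + duty 2319.06 = 42204.97
Difference = |40202.34 − 42204.97| = 2002.63

Supplier A is cheaper by CAD 2002.63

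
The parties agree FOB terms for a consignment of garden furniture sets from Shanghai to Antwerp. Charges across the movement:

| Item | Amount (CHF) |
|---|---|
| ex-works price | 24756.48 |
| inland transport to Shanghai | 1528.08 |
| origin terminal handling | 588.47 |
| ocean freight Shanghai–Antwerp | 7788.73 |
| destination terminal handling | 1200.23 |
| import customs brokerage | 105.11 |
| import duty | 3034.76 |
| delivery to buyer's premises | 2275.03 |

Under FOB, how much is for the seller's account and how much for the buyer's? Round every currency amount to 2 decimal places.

Seller: CHF 26873.03; buyer: CHF 14403.86

FOB: the seller bears costs until goods are on board at the origin port; the buyer bears freight, insurance and all costs thereafter.
Seller's account: goods 24756.48 + inland to port 1528.08 + origin terminal 588.47 = 26873.03
Buyer's account: freight 7788.73 + destination terminal 1200.23 + brokerage 105.11 + duty 3034.76 + delivery 2275.03 = 14403.86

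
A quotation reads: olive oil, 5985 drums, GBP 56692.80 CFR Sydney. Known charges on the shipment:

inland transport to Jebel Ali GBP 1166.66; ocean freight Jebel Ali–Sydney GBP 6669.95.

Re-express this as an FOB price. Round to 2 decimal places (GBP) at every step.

FOB price: GBP 50022.85

Not relevant to the conversion: inland to port — on the seller under both CFR and FOB; already in the CFR price and stays in the FOB price.
From CFR to FOB, the seller no longer bears: freight.
FOB price = 56692.80 − 6669.95 = 50022.85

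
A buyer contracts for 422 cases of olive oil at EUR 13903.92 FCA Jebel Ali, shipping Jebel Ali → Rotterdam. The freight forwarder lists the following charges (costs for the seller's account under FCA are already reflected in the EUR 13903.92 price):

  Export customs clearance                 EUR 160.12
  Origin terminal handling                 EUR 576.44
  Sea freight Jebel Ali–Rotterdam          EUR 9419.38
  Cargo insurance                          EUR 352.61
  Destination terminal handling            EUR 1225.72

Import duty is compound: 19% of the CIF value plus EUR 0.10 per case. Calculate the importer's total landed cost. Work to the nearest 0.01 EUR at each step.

FCA: the seller delivers export-cleared goods to the carrier; the buyer bears costs from that point.
Already in the invoice (seller's account under FCA): export clearance — exclude.
CIF value = FCA price + origin terminal + freight + insurance = 13903.92 + 576.44 + 9419.38 + 352.61 = 24252.35
Ad valorem component: 24252.35 × 19% = 4607.95
Specific component: 422 × 0.10 = 42.20
Import duty = 4607.95 + 42.20 = 4650.15
Buyer bears: origin terminal 576.44 + freight 9419.38 + insurance 352.61 + destination terminal 1225.72 + duty 4650.15 = 16224.30
Landed cost = invoice 13903.92 + 16224.30 = 30128.22

Total landed cost: EUR 30128.22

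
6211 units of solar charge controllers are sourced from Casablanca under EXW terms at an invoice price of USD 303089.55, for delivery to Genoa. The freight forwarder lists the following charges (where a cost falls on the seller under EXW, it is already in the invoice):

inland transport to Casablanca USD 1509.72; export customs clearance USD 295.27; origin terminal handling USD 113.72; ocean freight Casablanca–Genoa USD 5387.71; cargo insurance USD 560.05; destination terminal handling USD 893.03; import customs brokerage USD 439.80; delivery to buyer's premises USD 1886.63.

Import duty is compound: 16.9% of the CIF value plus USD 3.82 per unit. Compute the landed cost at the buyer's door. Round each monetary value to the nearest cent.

Total landed cost: USD 390453.07

EXW: the seller makes goods available at their premises; the buyer bears all onward costs.
CIF value = EXW price + inland to port + export clearance + origin terminal + freight + insurance = 303089.55 + 1509.72 + 295.27 + 113.72 + 5387.71 + 560.05 = 310956.02
Ad valorem component: 310956.02 × 16.9% = 52551.57
Specific component: 6211 × 3.82 = 23726.02
Import duty = 52551.57 + 23726.02 = 76277.59
Buyer bears: inland to port 1509.72 + export clearance 295.27 + origin terminal 113.72 + freight 5387.71 + insurance 560.05 + destination terminal 893.03 + brokerage 439.80 + delivery 1886.63 + duty 76277.59 = 87363.52
Landed cost = invoice 303089.55 + 87363.52 = 390453.07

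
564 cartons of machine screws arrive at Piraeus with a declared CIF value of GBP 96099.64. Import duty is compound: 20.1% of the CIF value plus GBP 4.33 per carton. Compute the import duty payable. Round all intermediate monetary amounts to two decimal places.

Import duty: GBP 21758.15

Ad valorem component: 96099.64 × 20.1% = 19316.03
Specific component: 564 × 4.33 = 2442.12
Import duty = 19316.03 + 2442.12 = 21758.15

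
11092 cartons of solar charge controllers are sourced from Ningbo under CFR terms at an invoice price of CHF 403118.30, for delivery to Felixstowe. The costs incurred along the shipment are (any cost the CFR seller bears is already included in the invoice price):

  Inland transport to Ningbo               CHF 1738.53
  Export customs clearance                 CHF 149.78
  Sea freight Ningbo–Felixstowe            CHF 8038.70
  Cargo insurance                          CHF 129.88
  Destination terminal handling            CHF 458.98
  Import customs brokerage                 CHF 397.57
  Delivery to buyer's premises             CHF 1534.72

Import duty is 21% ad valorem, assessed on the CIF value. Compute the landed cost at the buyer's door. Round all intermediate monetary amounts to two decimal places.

CFR: the seller pays costs through ocean freight to the destination port, but not insurance.
Already in the invoice (seller's account under CFR): inland to port, export clearance, freight — exclude.
CIF value = CFR price + insurance = 403118.30 + 129.88 = 403248.18
Import duty = 403248.18 × 21% = 84682.12
Buyer bears: insurance 129.88 + destination terminal 458.98 + brokerage 397.57 + delivery 1534.72 + duty 84682.12 = 87203.27
Landed cost = invoice 403118.30 + 87203.27 = 490321.57

Total landed cost: CHF 490321.57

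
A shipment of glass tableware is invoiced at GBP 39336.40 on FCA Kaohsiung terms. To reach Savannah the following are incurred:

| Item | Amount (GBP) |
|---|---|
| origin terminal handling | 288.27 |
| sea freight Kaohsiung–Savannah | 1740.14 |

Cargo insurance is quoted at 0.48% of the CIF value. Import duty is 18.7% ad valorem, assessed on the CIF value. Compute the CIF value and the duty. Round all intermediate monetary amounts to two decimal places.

Let C be the CIF value. C = FCA price + pre-shipment costs + freight + 0.48% × C
C − 0.48% × C = 39336.40 + 288.27 + 1740.14
0.9952 × C = 41364.81
C = 41364.81 / 0.9952 = 41564.32
Insurance premium = 0.48% × 41564.32 = 199.51
Import duty = 41564.32 × 18.7% = 7772.53

CIF value: GBP 41564.32; import duty: GBP 7772.53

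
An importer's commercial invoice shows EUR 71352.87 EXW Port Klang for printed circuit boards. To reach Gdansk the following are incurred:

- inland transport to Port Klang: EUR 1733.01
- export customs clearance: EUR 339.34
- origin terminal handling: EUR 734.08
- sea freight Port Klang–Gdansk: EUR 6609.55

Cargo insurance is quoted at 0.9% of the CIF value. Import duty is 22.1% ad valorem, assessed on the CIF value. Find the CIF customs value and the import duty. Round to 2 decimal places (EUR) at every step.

CIF value: EUR 81502.37; import duty: EUR 18012.02

Let C be the CIF value. C = EXW price + pre-shipment costs + freight + 0.9% × C
C − 0.9% × C = 71352.87 + 1733.01 + 339.34 + 734.08 + 6609.55
0.991 × C = 80768.85
C = 80768.85 / 0.991 = 81502.37
Insurance premium = 0.9% × 81502.37 = 733.52
Import duty = 81502.37 × 22.1% = 18012.02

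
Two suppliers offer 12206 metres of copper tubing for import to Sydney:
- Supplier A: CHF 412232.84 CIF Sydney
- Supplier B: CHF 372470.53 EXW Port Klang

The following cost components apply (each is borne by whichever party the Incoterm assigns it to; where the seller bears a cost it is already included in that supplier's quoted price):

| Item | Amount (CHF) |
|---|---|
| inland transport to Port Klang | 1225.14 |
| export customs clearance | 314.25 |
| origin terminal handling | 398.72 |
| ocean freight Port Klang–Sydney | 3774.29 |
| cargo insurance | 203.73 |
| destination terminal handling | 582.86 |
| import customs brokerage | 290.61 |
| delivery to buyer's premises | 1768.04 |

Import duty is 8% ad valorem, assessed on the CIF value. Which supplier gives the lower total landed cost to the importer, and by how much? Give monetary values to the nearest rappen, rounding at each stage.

Supplier A (CIF):
The CIF price already equals the CIF value: 412232.84
Import duty = 412232.84 × 8% = 32978.63
Buyer bears (A): 582.86 + 290.61 + 1768.04 = 2641.51
Landed cost (A) = invoice 412232.84 + 2641.51 + duty 32978.63 = 447852.98
Supplier B (EXW):
CIF value = EXW price + inland to port + export clearance + origin terminal + freight + insurance = 372470.53 + 1225.14 + 314.25 + 398.72 + 3774.29 + 203.73 = 378386.66
Import duty = 378386.66 × 8% = 30270.93
Buyer bears (B): 1225.14 + 314.25 + 398.72 + 3774.29 + 203.73 + 582.86 + 290.61 + 1768.04 = 8557.64
Landed cost (B) = invoice 372470.53 + 8557.64 + duty 30270.93 = 411299.10
Difference = |447852.98 − 411299.10| = 36553.88

Supplier B is cheaper by CHF 36553.88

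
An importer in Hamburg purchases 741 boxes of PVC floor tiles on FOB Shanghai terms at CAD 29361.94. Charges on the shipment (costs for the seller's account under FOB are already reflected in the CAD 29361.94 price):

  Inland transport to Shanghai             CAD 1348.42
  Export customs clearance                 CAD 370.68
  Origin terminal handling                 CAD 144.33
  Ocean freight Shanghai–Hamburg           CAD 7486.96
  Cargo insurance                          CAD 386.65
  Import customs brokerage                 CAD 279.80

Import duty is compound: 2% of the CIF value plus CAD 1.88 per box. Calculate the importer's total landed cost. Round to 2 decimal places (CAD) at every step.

FOB: the seller bears costs until goods are on board at the origin port; the buyer bears freight, insurance and all costs thereafter.
Already in the invoice (seller's account under FOB): inland to port, export clearance, origin terminal — exclude.
CIF value = FOB price + freight + insurance = 29361.94 + 7486.96 + 386.65 = 37235.55
Ad valorem component: 37235.55 × 2% = 744.71
Specific component: 741 × 1.88 = 1393.08
Import duty = 744.71 + 1393.08 = 2137.79
Buyer bears: freight 7486.96 + insurance 386.65 + brokerage 279.80 + duty 2137.79 = 10291.20
Landed cost = invoice 29361.94 + 10291.20 = 39653.14

Total landed cost: CAD 39653.14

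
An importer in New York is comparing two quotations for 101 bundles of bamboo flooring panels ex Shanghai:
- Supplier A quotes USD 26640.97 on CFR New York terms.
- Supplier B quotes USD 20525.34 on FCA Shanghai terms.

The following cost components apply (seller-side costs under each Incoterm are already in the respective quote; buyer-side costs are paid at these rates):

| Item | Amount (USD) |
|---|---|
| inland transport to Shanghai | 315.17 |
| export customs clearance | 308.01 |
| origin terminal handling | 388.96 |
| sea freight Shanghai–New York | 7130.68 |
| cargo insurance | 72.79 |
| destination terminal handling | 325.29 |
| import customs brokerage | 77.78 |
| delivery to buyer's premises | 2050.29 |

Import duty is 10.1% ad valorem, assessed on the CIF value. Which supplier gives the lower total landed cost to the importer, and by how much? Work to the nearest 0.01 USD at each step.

Supplier A is cheaper by USD 1545.81

Supplier A (CFR):
CIF value = CFR price + insurance = 26640.97 + 72.79 = 26713.76
Import duty = 26713.76 × 10.1% = 2698.09
Buyer bears (A): 72.79 + 325.29 + 77.78 + 2050.29 = 2526.15
Landed cost (A) = invoice 26640.97 + 2526.15 + duty 2698.09 = 31865.21
Supplier B (FCA):
CIF value = FCA price + origin terminal + freight + insurance = 20525.34 + 388.96 + 7130.68 + 72.79 = 28117.77
Import duty = 28117.77 × 10.1% = 2839.89
Buyer bears (B): 388.96 + 7130.68 + 72.79 + 325.29 + 77.78 + 2050.29 = 10045.79
Landed cost (B) = invoice 20525.34 + 10045.79 + duty 2839.89 = 33411.02
Difference = |31865.21 − 33411.02| = 1545.81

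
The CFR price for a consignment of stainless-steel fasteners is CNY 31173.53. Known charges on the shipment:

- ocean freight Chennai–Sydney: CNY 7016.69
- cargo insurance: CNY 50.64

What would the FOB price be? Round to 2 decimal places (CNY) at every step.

FOB price: CNY 24156.84

Not relevant to the conversion: insurance — on the buyer under both terms; not part of either seller's price.
From CFR to FOB, the seller no longer bears: freight.
FOB price = 31173.53 − 7016.69 = 24156.84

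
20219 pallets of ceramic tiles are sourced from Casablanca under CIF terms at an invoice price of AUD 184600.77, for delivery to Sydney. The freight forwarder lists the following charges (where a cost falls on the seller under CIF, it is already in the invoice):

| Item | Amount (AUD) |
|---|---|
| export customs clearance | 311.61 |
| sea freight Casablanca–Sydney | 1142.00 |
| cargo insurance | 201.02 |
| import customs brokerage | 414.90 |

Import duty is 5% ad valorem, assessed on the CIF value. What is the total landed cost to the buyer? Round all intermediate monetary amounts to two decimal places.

Total landed cost: AUD 194245.71

CIF: the seller pays costs through ocean freight and marine insurance to the destination port.
Already in the invoice (seller's account under CIF): export clearance, freight, insurance — exclude.
The CIF price already equals the CIF value: 184600.77
Import duty = 184600.77 × 5% = 9230.04
Buyer bears: brokerage 414.90 + duty 9230.04 = 9644.94
Landed cost = invoice 184600.77 + 9644.94 = 194245.71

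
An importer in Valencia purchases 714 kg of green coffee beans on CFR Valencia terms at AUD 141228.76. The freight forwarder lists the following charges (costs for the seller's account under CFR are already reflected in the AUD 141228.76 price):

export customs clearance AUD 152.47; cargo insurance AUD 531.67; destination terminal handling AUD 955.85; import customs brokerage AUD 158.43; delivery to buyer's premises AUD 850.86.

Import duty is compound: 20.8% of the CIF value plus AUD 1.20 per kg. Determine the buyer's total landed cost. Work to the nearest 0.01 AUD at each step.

CFR: the seller pays costs through ocean freight to the destination port, but not insurance.
Already in the invoice (seller's account under CFR): export clearance — exclude.
CIF value = CFR price + insurance = 141228.76 + 531.67 = 141760.43
Ad valorem component: 141760.43 × 20.8% = 29486.17
Specific component: 714 × 1.20 = 856.80
Import duty = 29486.17 + 856.80 = 30342.97
Buyer bears: insurance 531.67 + destination terminal 955.85 + brokerage 158.43 + delivery 850.86 + duty 30342.97 = 32839.78
Landed cost = invoice 141228.76 + 32839.78 = 174068.54

Total landed cost: AUD 174068.54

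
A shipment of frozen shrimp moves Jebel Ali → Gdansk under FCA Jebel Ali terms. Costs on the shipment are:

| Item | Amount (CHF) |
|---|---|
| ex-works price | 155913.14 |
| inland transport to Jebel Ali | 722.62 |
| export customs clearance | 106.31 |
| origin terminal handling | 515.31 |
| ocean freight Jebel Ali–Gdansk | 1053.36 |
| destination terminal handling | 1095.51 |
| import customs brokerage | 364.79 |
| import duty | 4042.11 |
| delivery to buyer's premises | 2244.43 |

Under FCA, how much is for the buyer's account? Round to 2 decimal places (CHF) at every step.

FCA: the seller delivers export-cleared goods to the carrier; the buyer bears costs from that point.
Seller's account: goods 155913.14 + inland to port 722.62 + export clearance 106.31 = 156742.07
Buyer's account: origin terminal 515.31 + freight 1053.36 + destination terminal 1095.51 + brokerage 364.79 + duty 4042.11 + delivery 2244.43 = 9315.51

Buyer's account: CHF 9315.51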